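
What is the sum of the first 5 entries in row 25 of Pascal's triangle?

1 + 25 + 300 + 2300 + 12650 = 15276.

15276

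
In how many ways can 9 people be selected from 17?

24310

This is C(17,9) = 24310.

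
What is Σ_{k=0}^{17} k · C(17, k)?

1114112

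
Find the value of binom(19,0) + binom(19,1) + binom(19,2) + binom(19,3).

1 + 19 + 171 + 969 = 1160.

1160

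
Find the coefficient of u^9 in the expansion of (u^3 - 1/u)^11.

General term: C(11,j)·(u^3)^j·(-1/u)^(11-j), with u-exponent 3j − 1(11−j) = 4j − 11.
Set 4j − 11 = 9: j = 5.
C(11,5) = 462; 1^5 = 1; (-1)^6 = 1.
Coefficient = 462 · 1 · 1 = 462.

462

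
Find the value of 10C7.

C(10,7) = C(10,3) by symmetry.
C(10,3) = (10·9·8) / 3! = 720 / 6 = 120.

120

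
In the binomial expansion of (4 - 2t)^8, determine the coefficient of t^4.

286720

The general term is C(8,j)·(4)^j·(-2t)^(8-j); the t^4 term has j = 4.
C(8,4) = 70.
Coefficient = C(8,4) · 4^4 · (-2)^4 = 70 · 256 · 16 = 286720.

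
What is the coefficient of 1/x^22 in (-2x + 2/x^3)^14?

-32800768

General term: C(14,j)·(-2x)^j·(2/x^3)^(14-j), with x-exponent 1j − 3(14−j) = 4j − 42.
Set 4j − 42 = -22: j = 5.
C(14,5) = 2002; (-2)^5 = -32; 2^9 = 512.
Coefficient = 2002 · (-32) · 512 = -32800768.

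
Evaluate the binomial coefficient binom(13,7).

1716

C(13,7) = C(13,6) by symmetry.
C(13,6) = (13·12·11·10·9·8) / 6! = 1235520 / 720 = 1716.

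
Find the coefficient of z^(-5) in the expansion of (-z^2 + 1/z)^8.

General term: C(8,j)·(-z^2)^j·(1/z)^(8-j), with z-exponent 2j − 1(8−j) = 3j − 8.
Set 3j − 8 = -5: j = 1.
C(8,1) = 8; (-1)^1 = -1; 1^7 = 1.
Coefficient = 8 · (-1) · 1 = -8.

-8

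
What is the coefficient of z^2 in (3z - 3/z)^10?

General term: C(10,j)·(3z)^j·(-3/z)^(10-j), with z-exponent 1j − 1(10−j) = 2j − 10.
Set 2j − 10 = 2: j = 6.
C(10,6) = 210; 3^6 = 729; (-3)^4 = 81.
Coefficient = 210 · 729 · 81 = 12400290.

12400290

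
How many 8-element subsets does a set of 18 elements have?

43758

C(18,8) = (18·17·16·15·14·13·12·11) / 8! = 1764322560 / 40320 = 43758.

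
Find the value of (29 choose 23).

475020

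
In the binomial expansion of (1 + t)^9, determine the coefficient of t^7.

The general term is C(9,j)·(1)^j·(t)^(9-j); the t^7 term has j = 2.
C(9,2) = 36.
Coefficient = C(9,2) = 36.

36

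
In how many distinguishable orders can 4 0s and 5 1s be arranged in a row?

126

Choose positions for the 0s: C(9,4) = 126.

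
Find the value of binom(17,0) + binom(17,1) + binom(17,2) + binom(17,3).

834

1 + 17 + 136 + 680 = 834.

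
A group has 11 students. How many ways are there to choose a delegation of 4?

330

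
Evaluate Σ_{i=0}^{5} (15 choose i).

4944

1 + 15 + 105 + 455 + 1365 + 3003 = 4944.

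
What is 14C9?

C(14,9) = C(14,5) by symmetry.
C(14,5) = (14·13·12·11·10) / 5! = 240240 / 120 = 2002.

2002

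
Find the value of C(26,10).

C(26,10) = (26·25·24·23·22·21·20·19·18·17) / 10! = 19275223968000 / 3628800 = 5311735.

5311735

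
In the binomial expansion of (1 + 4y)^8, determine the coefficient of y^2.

448

The general term is C(8,j)·(1)^j·(4y)^(8-j); the y^2 term has j = 6.
C(8,6) = 28.
Coefficient = C(8,6) · 4^2 = 28 · 16 = 448.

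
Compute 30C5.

C(30,5) = (30·29·28·27·26) / 5! = 17100720 / 120 = 142506.

142506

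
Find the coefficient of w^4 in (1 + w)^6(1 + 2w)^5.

1375

Coefficient of w^4 = Σ_{j} C(6,j)·1^j·C(5,4-j)·2^(4-j) for j from 0 to 4.
= 80 + 480 + 600 + 200 + 15 = 1375.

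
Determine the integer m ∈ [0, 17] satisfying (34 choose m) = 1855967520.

15

C(34,m) increases on 0 ≤ m ≤ 17. C(34,14) = 1391975640 and C(34,15) = 1855967520, so m = 15.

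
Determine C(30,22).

C(30,22) = C(30,8) by symmetry.
C(30,8) = (30·29·28·27·26·25·24·23) / 8! = 235989936000 / 40320 = 5852925.

5852925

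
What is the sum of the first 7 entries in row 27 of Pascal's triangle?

1 + 27 + 351 + 2925 + 17550 + 80730 + 296010 = 397594.

397594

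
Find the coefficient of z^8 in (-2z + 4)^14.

3148873728

The general term is C(14,j)·(-2z)^j·(4)^(14-j); the z^8 term has j = 8.
C(14,8) = 3003.
Coefficient = C(14,8) · (-2)^8 · 4^6 = 3003 · 256 · 4096 = 3148873728.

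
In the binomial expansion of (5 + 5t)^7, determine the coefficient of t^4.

2734375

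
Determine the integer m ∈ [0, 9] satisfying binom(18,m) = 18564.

C(18,m) increases on 0 ≤ m ≤ 9. C(18,5) = 8568 and C(18,6) = 18564, so m = 6.

6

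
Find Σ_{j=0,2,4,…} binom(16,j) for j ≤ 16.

32768

Even-j terms of row 16 sum to 2^15 = 32768.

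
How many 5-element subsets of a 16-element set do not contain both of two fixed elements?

All 5-subsets: C(16,5) = 4368. Those containing both fixed elements: C(14,3) = 364.
4368 − 364 = 4004.

4004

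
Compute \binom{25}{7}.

480700

C(25,7) = (25·24·23·22·21·20·19) / 7! = 2422728000 / 5040 = 480700.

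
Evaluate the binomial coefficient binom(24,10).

1961256

C(24,10) = (24·23·22·21·20·19·18·17·16·15) / 10! = 7117005772800 / 3628800 = 1961256.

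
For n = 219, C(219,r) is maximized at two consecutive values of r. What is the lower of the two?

For odd n = 219, C(219,r) peaks at r = (n−1)/2 and (n+1)/2; the lower is 109.

109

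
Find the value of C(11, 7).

330

C(11,7) = C(11,4) by symmetry.
C(11,4) = (11·10·9·8) / 4! = 7920 / 24 = 330.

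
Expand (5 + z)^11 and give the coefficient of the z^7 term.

The general term is C(11,j)·(5)^j·(z)^(11-j); the z^7 term has j = 4.
C(11,4) = 330.
Coefficient = C(11,4) · 5^4 = 330 · 625 = 206250.

206250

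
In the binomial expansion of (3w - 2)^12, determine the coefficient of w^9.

-34642080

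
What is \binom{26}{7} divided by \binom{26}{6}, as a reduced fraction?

20/7

C(n,k+1)/C(n,k) = (n−k)/(k+1) = (26−6)/(6+1) = 20/7.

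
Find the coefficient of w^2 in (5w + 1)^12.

1650

The general term is C(12,j)·(5w)^j·(1)^(12-j); the w^2 term has j = 2.
C(12,2) = 66.
Coefficient = C(12,2) · 5^2 = 66 · 25 = 1650.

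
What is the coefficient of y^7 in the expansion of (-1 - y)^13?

-1716

The general term is C(13,j)·(-1)^j·(-y)^(13-j); the y^7 term has j = 6.
C(13,6) = 1716.
Coefficient = C(13,6) · (-1)^7 = 1716 · (-1) = -1716.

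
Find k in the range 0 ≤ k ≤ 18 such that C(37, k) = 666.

C(37,k) increases on 0 ≤ k ≤ 18. C(37,1) = 37 and C(37,2) = 666, so k = 2.

2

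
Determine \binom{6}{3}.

C(6,3) = (6·5·4) / 3! = 120 / 6 = 20.

20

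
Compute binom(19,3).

C(19,3) = (19·18·17) / 3! = 5814 / 6 = 969.

969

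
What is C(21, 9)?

C(21,9) = (21·20·19·18·17·16·15·14·13) / 9! = 106661318400 / 362880 = 293930.

293930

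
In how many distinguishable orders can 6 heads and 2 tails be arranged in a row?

Choose positions for the heads: C(8,6) = 28.

28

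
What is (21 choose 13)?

203490

C(21,13) = C(21,8) by symmetry.
C(21,8) = (21·20·19·18·17·16·15·14) / 8! = 8204716800 / 40320 = 203490.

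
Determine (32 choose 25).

C(32,25) = C(32,7) by symmetry.
C(32,7) = (32·31·30·29·28·27·26) / 7! = 16963914240 / 5040 = 3365856.

3365856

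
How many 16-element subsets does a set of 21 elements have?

20349

C(21,16) = C(21,5) by symmetry.
C(21,5) = (21·20·19·18·17) / 5! = 2441880 / 120 = 20349.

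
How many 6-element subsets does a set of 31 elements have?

736281

C(31,6) = (31·30·29·28·27·26) / 6! = 530122320 / 720 = 736281.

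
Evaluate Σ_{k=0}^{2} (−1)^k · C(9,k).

28

The partial alternating sum Σ_{k=0}^{2} (−1)^k C(9,k) = (−1)^2 C(8,2) = 28.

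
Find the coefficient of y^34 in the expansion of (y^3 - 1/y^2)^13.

-13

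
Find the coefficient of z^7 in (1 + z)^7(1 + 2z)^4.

Coefficient of z^7 = Σ_{j} C(7,j)·1^j·C(4,7-j)·2^(7-j) for j from 3 to 7.
= 560 + 1120 + 504 + 56 + 1 = 2241.

2241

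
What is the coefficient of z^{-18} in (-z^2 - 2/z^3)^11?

-42240

General term: C(11,j)·(-z^2)^j·(-2/z^3)^(11-j), with z-exponent 2j − 3(11−j) = 5j − 33.
Set 5j − 33 = -18: j = 3.
C(11,3) = 165; (-1)^3 = -1; (-2)^8 = 256.
Coefficient = 165 · (-1) · 256 = -42240.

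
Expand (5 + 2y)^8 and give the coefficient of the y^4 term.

The general term is C(8,j)·(5)^j·(2y)^(8-j); the y^4 term has j = 4.
C(8,4) = 70.
Coefficient = C(8,4) · 5^4 · 2^4 = 70 · 625 · 16 = 700000.

700000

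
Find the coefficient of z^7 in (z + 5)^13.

The general term is C(13,j)·(z)^j·(5)^(13-j); the z^7 term has j = 7.
C(13,7) = 1716.
Coefficient = C(13,7) · 5^6 = 1716 · 15625 = 26812500.

26812500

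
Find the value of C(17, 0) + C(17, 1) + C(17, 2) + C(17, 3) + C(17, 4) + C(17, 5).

9402

1 + 17 + 136 + 680 + 2380 + 6188 = 9402.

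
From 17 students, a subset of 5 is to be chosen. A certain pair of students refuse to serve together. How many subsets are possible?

5733

All 5-subsets: C(17,5) = 6188. Those containing both fixed elements: C(15,3) = 455.
6188 − 455 = 5733.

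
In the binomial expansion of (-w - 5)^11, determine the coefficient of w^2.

-107421875

The general term is C(11,j)·(-w)^j·(-5)^(11-j); the w^2 term has j = 2.
C(11,2) = 55.
Coefficient = C(11,2) · (-5)^9 = 55 · (-1953125) = -107421875.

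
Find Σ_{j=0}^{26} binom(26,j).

Setting x = 1 in (1+x)^26 gives Σ C(26,j) = 2^26 = 67108864.

67108864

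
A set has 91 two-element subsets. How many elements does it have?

n(n−1)/2 = 91 ⇒ n(n−1) = 182. Since 14·13 = 182, n = 14.

14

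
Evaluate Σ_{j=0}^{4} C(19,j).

5036

1 + 19 + 171 + 969 + 3876 = 5036.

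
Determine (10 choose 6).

210

C(10,6) = C(10,4) by symmetry.
C(10,4) = (10·9·8·7) / 4! = 5040 / 24 = 210.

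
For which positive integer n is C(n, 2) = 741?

n(n−1)/2 = 741 ⇒ n(n−1) = 1482. Since 39·38 = 1482, n = 39.

39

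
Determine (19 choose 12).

C(19,12) = C(19,7) by symmetry.
C(19,7) = (19·18·17·16·15·14·13) / 7! = 253955520 / 5040 = 50388.

50388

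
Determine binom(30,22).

5852925

C(30,22) = C(30,8) by symmetry.
C(30,8) = (30·29·28·27·26·25·24·23) / 8! = 235989936000 / 40320 = 5852925.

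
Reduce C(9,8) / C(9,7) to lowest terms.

1/4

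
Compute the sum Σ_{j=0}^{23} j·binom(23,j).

Differentiating (1+x)^23 and setting x=1: Σ j·C(23,j) = 23·2^22 = 96468992.

96468992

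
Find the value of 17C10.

19448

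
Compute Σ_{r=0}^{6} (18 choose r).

31180

1 + 18 + 153 + 816 + 3060 + 8568 + 18564 = 31180.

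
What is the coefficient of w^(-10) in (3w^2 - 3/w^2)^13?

-1139940945

General term: C(13,j)·(3w^2)^j·(-3/w^2)^(13-j), with w-exponent 2j − 2(13−j) = 4j − 26.
Set 4j − 26 = -10: j = 4.
C(13,4) = 715; 3^4 = 81; (-3)^9 = -19683.
Coefficient = 715 · 81 · (-19683) = -1139940945.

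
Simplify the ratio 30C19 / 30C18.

C(n,k+1)/C(n,k) = (n−k)/(k+1) = (30−18)/(18+1) = 12/19.

12/19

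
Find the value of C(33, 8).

13884156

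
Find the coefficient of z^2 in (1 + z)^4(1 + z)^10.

91

Coefficient of z^2 = Σ_{j} C(4,j)·C(10,2-j) for j from 0 to 2.
= 45 + 40 + 6 = 91.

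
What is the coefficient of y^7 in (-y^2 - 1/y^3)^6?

6

General term: C(6,j)·(-y^2)^j·(-1/y^3)^(6-j), with y-exponent 2j − 3(6−j) = 5j − 18.
Set 5j − 18 = 7: j = 5.
C(6,5) = 6; (-1)^5 = -1; (-1)^1 = -1.
Coefficient = 6 · (-1) · (-1) = 6.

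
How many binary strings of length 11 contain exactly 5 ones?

Choose the 5 positions: C(11,5) = 462.

462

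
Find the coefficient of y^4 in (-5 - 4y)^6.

The general term is C(6,j)·(-5)^j·(-4y)^(6-j); the y^4 term has j = 2.
C(6,2) = 15.
Coefficient = C(6,2) · (-5)^2 · (-4)^4 = 15 · 25 · 256 = 96000.

96000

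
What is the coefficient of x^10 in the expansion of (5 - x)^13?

The general term is C(13,j)·(5)^j·(-x)^(13-j); the x^10 term has j = 3.
C(13,3) = 286.
Coefficient = C(13,3) · 5^3 = 286 · 125 = 35750.

35750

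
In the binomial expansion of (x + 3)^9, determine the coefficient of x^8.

The general term is C(9,j)·(x)^j·(3)^(9-j); the x^8 term has j = 8.
C(9,8) = 9.
Coefficient = C(9,8) · 3^1 = 9 · 3 = 27.

27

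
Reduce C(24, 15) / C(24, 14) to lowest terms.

2/3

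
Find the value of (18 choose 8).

C(18,8) = (18·17·16·15·14·13·12·11) / 8! = 1764322560 / 40320 = 43758.

43758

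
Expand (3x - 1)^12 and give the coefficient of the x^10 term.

3897234

The general term is C(12,j)·(3x)^j·(-1)^(12-j); the x^10 term has j = 10.
C(12,10) = 66.
Coefficient = C(12,10) · 3^10 = 66 · 59049 = 3897234.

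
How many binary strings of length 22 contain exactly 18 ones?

7315

Choose the 18 positions: C(22,18) = 7315.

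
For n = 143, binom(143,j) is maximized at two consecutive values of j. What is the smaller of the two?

For odd n = 143, C(143,j) peaks at j = (n−1)/2 and (n+1)/2; the smaller is 71.

71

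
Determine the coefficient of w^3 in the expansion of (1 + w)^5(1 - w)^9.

16

Coefficient of w^3 = Σ_{j} C(5,j)·1^j·C(9,3-j)·(-1)^(3-j) for j from 0 to 3.
= (-84) + 180 + (-90) + 10 = 16.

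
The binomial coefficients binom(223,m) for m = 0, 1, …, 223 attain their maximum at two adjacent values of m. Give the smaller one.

111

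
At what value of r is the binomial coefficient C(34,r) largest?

C(34,r) is maximized at r = 34/2 = 17.

17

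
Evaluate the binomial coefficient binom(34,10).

131128140

C(34,10) = (34·33·32·31·30·29·28·27·26·25) / 10! = 475837794432000 / 3628800 = 131128140.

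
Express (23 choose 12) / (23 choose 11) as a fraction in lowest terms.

1

C(n,k+1)/C(n,k) = (n−k)/(k+1) = (23−11)/(11+1) = 12/12 = 1.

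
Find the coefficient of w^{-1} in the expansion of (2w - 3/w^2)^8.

-48384

General term: C(8,j)·(2w)^j·(-3/w^2)^(8-j), with w-exponent 1j − 2(8−j) = 3j − 16.
Set 3j − 16 = -1: j = 5.
C(8,5) = 56; 2^5 = 32; (-3)^3 = -27.
Coefficient = 56 · 32 · (-27) = -48384.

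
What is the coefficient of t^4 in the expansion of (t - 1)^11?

-330

The general term is C(11,j)·(t)^j·(-1)^(11-j); the t^4 term has j = 4.
C(11,4) = 330.
Coefficient = C(11,4) · (-1)^7 = 330 · (-1) = -330.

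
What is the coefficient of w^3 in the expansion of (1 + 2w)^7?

The general term is C(7,j)·(1)^j·(2w)^(7-j); the w^3 term has j = 4.
C(7,4) = 35.
Coefficient = C(7,4) · 2^3 = 35 · 8 = 280.

280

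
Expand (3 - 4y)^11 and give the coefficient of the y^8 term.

291962880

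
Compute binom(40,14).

23206929840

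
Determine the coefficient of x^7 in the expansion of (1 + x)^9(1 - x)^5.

0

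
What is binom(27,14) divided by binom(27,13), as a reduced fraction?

1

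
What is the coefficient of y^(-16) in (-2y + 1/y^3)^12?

General term: C(12,j)·(-2y)^j·(1/y^3)^(12-j), with y-exponent 1j − 3(12−j) = 4j − 36.
Set 4j − 36 = -16: j = 5.
C(12,5) = 792; (-2)^5 = -32; 1^7 = 1.
Coefficient = 792 · (-32) · 1 = -25344.

-25344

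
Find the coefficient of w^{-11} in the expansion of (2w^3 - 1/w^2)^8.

-16

General term: C(8,j)·(2w^3)^j·(-1/w^2)^(8-j), with w-exponent 3j − 2(8−j) = 5j − 16.
Set 5j − 16 = -11: j = 1.
C(8,1) = 8; 2^1 = 2; (-1)^7 = -1.
Coefficient = 8 · 2 · (-1) = -16.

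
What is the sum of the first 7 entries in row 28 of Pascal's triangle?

499178

1 + 28 + 378 + 3276 + 20475 + 98280 + 376740 = 499178.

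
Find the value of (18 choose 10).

43758

C(18,10) = C(18,8) by symmetry.
C(18,8) = (18·17·16·15·14·13·12·11) / 8! = 1764322560 / 40320 = 43758.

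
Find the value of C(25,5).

53130

C(25,5) = (25·24·23·22·21) / 5! = 6375600 / 120 = 53130.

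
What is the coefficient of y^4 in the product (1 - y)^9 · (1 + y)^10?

Coefficient of y^4 = Σ_{j} C(9,j)·(-1)^j·C(10,4-j)·1^(4-j) for j from 0 to 4.
= 210 + (-1080) + 1620 + (-840) + 126 = 36.

36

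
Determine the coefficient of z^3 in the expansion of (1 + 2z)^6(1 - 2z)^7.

Coefficient of z^3 = Σ_{j} C(6,j)·2^j·C(7,3-j)·(-2)^(3-j) for j from 0 to 3.
= (-280) + 1008 + (-840) + 160 = 48.

48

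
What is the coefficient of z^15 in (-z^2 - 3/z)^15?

-729729

General term: C(15,j)·(-z^2)^j·(-3/z)^(15-j), with z-exponent 2j − 1(15−j) = 3j − 15.
Set 3j − 15 = 15: j = 10.
C(15,10) = 3003; (-1)^10 = 1; (-3)^5 = -243.
Coefficient = 3003 · 1 · (-243) = -729729.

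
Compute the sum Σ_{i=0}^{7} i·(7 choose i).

Differentiating (1+x)^7 and setting x=1: Σ i·C(7,i) = 7·2^6 = 448.

448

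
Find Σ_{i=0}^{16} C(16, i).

65536

Setting x = 1 in (1+x)^16 gives Σ C(16,i) = 2^16 = 65536.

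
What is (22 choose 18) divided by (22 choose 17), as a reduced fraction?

5/18

C(n,k+1)/C(n,k) = (n−k)/(k+1) = (22−17)/(17+1) = 5/18.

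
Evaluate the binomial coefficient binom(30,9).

14307150

C(30,9) = (30·29·28·27·26·25·24·23·22) / 9! = 5191778592000 / 362880 = 14307150.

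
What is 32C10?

64512240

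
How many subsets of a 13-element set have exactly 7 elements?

1716

Choose the 7 positions: C(13,7) = 1716.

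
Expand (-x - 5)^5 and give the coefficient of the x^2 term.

The general term is C(5,j)·(-x)^j·(-5)^(5-j); the x^2 term has j = 2.
C(5,2) = 10.
Coefficient = C(5,2) · (-5)^3 = 10 · (-125) = -1250.

-1250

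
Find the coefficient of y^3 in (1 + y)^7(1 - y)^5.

Coefficient of y^3 = Σ_{j} C(7,j)·1^j·C(5,3-j)·(-1)^(3-j) for j from 0 to 3.
= (-10) + 70 + (-105) + 35 = -10.

-10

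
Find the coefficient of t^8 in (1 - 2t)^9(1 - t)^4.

71136

Coefficient of t^8 = Σ_{j} C(9,j)·(-2)^j·C(4,8-j)·(-1)^(8-j) for j from 4 to 8.
= 2016 + 16128 + 32256 + 18432 + 2304 = 71136.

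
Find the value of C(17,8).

24310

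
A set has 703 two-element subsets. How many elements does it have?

38

n(n−1)/2 = 703 ⇒ n(n−1) = 1406. Since 38·37 = 1406, n = 38.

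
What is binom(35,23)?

C(35,23) = C(35,12) by symmetry.
C(35,12) = (35·34·33·32·31·30·29·28·27·26·25·24) / 12! = 399703747322880000 / 479001600 = 834451800.

834451800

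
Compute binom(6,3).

C(6,3) = (6·5·4) / 3! = 120 / 6 = 20.

20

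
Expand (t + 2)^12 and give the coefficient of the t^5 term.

101376

The general term is C(12,j)·(t)^j·(2)^(12-j); the t^5 term has j = 5.
C(12,5) = 792.
Coefficient = C(12,5) · 2^7 = 792 · 128 = 101376.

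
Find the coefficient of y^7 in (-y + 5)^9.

-900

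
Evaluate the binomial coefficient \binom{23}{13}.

C(23,13) = C(23,10) by symmetry.
C(23,10) = (23·22·21·20·19·18·17·16·15·14) / 10! = 4151586700800 / 3628800 = 1144066.

1144066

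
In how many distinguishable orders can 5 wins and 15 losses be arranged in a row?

Choose positions for the wins: C(20,5) = 15504.

15504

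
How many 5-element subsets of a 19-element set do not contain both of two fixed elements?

10948

All 5-subsets: C(19,5) = 11628. Those containing both fixed elements: C(17,3) = 680.
11628 − 680 = 10948.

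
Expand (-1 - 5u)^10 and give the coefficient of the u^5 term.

787500

The general term is C(10,j)·(-1)^j·(-5u)^(10-j); the u^5 term has j = 5.
C(10,5) = 252.
Coefficient = C(10,5) · (-1)^5 · (-5)^5 = 252 · (-1) · (-3125) = 787500.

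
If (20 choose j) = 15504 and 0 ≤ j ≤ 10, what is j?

5

C(20,j) increases on 0 ≤ j ≤ 10. C(20,4) = 4845 and C(20,5) = 15504, so j = 5.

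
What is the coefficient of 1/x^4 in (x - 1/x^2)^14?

General term: C(14,j)·(x)^j·(-1/x^2)^(14-j), with x-exponent 1j − 2(14−j) = 3j − 28.
Set 3j − 28 = -4: j = 8.
C(14,8) = 3003; 1^8 = 1; (-1)^6 = 1.
Coefficient = 3003 · 1 · 1 = 3003.

3003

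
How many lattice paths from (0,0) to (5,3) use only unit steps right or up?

56

Each path is a sequence of 8 steps with 5 rights: C(8,5) = 56.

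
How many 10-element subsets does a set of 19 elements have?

92378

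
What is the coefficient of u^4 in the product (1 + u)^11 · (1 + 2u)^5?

Coefficient of u^4 = Σ_{j} C(11,j)·1^j·C(5,4-j)·2^(4-j) for j from 0 to 4.
= 80 + 880 + 2200 + 1650 + 330 = 5140.

5140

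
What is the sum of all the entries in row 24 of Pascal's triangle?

Setting x = 1 in (1+x)^24 gives Σ C(24,r) = 2^24 = 16777216.

16777216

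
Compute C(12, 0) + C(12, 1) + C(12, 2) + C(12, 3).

1 + 12 + 66 + 220 = 299.

299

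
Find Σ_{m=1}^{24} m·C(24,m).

201326592

Since m·C(24,m) = 24·C(23,m−1), the sum is 24·2^23 = 24·8388608 = 201326592.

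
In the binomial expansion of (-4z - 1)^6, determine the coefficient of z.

24

The general term is C(6,j)·(-4z)^j·(-1)^(6-j); the z^1 term has j = 1.
C(6,1) = 6.
Coefficient = C(6,1) · (-4)^1 · (-1)^5 = 6 · (-4) · (-1) = 24.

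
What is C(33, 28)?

237336

C(33,28) = C(33,5) by symmetry.
C(33,5) = (33·32·31·30·29) / 5! = 28480320 / 120 = 237336.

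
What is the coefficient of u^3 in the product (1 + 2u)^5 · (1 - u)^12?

40

Coefficient of u^3 = Σ_{j} C(5,j)·2^j·C(12,3-j)·(-1)^(3-j) for j from 0 to 3.
= (-220) + 660 + (-480) + 80 = 40.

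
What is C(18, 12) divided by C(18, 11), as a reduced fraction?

C(n,k+1)/C(n,k) = (n−k)/(k+1) = (18−11)/(11+1) = 7/12.

7/12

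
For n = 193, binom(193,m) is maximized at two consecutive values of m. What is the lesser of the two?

96

For odd n = 193, C(193,m) peaks at m = (n−1)/2 and (n+1)/2; the lesser is 96.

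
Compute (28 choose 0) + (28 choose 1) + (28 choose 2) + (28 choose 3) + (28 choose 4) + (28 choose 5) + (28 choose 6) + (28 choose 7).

1 + 28 + 378 + 3276 + 20475 + 98280 + 376740 + 1184040 = 1683218.

1683218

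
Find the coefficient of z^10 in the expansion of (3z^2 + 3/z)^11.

58458510

General term: C(11,j)·(3z^2)^j·(3/z)^(11-j), with z-exponent 2j − 1(11−j) = 3j − 11.
Set 3j − 11 = 10: j = 7.
C(11,7) = 330; 3^7 = 2187; 3^4 = 81.
Coefficient = 330 · 2187 · 81 = 58458510.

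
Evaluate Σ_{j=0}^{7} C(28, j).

1 + 28 + 378 + 3276 + 20475 + 98280 + 376740 + 1184040 = 1683218.

1683218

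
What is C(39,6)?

3262623

C(39,6) = (39·38·37·36·35·34) / 6! = 2349088560 / 720 = 3262623.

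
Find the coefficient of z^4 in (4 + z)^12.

32440320

The general term is C(12,j)·(4)^j·(z)^(12-j); the z^4 term has j = 8.
C(12,8) = 495.
Coefficient = C(12,8) · 4^8 = 495 · 65536 = 32440320.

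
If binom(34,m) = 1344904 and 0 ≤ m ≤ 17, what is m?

6

C(34,m) increases on 0 ≤ m ≤ 17. C(34,5) = 278256 and C(34,6) = 1344904, so m = 6.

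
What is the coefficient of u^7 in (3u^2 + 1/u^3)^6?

General term: C(6,j)·(3u^2)^j·(1/u^3)^(6-j), with u-exponent 2j − 3(6−j) = 5j − 18.
Set 5j − 18 = 7: j = 5.
C(6,5) = 6; 3^5 = 243; 1^1 = 1.
Coefficient = 6 · 243 · 1 = 1458.

1458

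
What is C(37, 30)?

C(37,30) = C(37,7) by symmetry.
C(37,7) = (37·36·35·34·33·32·31) / 7! = 51889178880 / 5040 = 10295472.

10295472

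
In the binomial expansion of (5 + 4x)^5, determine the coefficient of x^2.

20000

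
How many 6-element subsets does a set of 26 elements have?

C(26,6) = (26·25·24·23·22·21) / 6! = 165765600 / 720 = 230230.

230230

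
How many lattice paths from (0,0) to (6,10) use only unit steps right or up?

8008

Each path is a sequence of 16 steps with 6 rights: C(16,6) = 8008.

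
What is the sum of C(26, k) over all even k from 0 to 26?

Even-k terms of row 26 sum to 2^25 = 33554432.

33554432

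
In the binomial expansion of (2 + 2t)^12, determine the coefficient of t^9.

901120

The general term is C(12,j)·(2)^j·(2t)^(12-j); the t^9 term has j = 3.
C(12,3) = 220.
Coefficient = C(12,3) · 2^3 · 2^9 = 220 · 8 · 512 = 901120.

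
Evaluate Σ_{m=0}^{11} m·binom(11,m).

11264

Since m·C(11,m) = 11·C(10,m−1), the sum is 11·2^10 = 11·1024 = 11264.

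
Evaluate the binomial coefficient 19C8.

75582

C(19,8) = (19·18·17·16·15·14·13·12) / 8! = 3047466240 / 40320 = 75582.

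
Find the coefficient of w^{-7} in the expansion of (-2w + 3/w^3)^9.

General term: C(9,j)·(-2w)^j·(3/w^3)^(9-j), with w-exponent 1j − 3(9−j) = 4j − 27.
Set 4j − 27 = -7: j = 5.
C(9,5) = 126; (-2)^5 = -32; 3^4 = 81.
Coefficient = 126 · (-32) · 81 = -326592.

-326592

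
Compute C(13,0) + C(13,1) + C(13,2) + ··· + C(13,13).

8192

Setting x = 1 in (1+x)^13 gives Σ C(13,j) = 2^13 = 8192.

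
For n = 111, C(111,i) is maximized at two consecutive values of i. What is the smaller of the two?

55

For odd n = 111, C(111,i) peaks at i = (n−1)/2 and (n+1)/2; the smaller is 55.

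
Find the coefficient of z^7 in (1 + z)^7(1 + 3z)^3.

Coefficient of z^7 = Σ_{j} C(7,j)·1^j·C(3,7-j)·3^(7-j) for j from 4 to 7.
= 945 + 567 + 63 + 1 = 1576.

1576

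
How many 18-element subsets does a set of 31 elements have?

206253075

C(31,18) = C(31,13) by symmetry.
C(31,13) = (31·30·29·28·27·26·25·24·23·22·21·20·19) / 13! = 1284342188088960000 / 6227020800 = 206253075.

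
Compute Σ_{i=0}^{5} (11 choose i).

1024

1 + 11 + 55 + 165 + 330 + 462 = 1024.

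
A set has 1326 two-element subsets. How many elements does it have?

n(n−1)/2 = 1326 ⇒ n(n−1) = 2652. Since 52·51 = 2652, n = 52.

52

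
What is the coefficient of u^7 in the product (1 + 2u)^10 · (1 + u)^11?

Coefficient of u^7 = Σ_{j} C(10,j)·2^j·C(11,7-j)·1^(7-j) for j from 0 to 7.
= 330 + 9240 + 83160 + 316800 + 554400 + 443520 + 147840 + 15360 = 1570650.

1570650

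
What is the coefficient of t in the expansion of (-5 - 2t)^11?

-214843750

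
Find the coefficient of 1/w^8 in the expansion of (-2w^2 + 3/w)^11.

General term: C(11,j)·(-2w^2)^j·(3/w)^(11-j), with w-exponent 2j − 1(11−j) = 3j − 11.
Set 3j − 11 = -8: j = 1.
C(11,1) = 11; (-2)^1 = -2; 3^10 = 59049.
Coefficient = 11 · (-2) · 59049 = -1299078.

-1299078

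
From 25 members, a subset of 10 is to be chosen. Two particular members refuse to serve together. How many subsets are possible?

All 10-subsets: C(25,10) = 3268760. Those containing both fixed elements: C(23,8) = 490314.
3268760 − 490314 = 2778446.

2778446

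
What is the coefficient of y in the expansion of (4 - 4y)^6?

-24576

The general term is C(6,j)·(4)^j·(-4y)^(6-j); the y^1 term has j = 5.
C(6,5) = 6.
Coefficient = C(6,5) · 4^5 · (-4)^1 = 6 · 1024 · (-4) = -24576.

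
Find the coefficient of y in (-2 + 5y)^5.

400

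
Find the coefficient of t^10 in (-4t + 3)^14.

85019590656

The general term is C(14,j)·(-4t)^j·(3)^(14-j); the t^10 term has j = 10.
C(14,10) = 1001.
Coefficient = C(14,10) · (-4)^10 · 3^4 = 1001 · 1048576 · 81 = 85019590656.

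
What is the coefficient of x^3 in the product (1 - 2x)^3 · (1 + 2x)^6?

-64

Coefficient of x^3 = Σ_{j} C(3,j)·(-2)^j·C(6,3-j)·2^(3-j) for j from 0 to 3.
= 160 + (-360) + 144 + (-8) = -64.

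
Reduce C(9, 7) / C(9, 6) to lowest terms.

3/7

C(n,k+1)/C(n,k) = (n−k)/(k+1) = (9−6)/(6+1) = 3/7.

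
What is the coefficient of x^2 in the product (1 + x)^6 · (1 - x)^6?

Coefficient of x^2 = Σ_{j} C(6,j)·1^j·C(6,2-j)·(-1)^(2-j) for j from 0 to 2.
= 15 + (-36) + 15 = -6.

-6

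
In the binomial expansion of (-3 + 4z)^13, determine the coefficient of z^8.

The general term is C(13,j)·(-3)^j·(4z)^(13-j); the z^8 term has j = 5.
C(13,5) = 1287.
Coefficient = C(13,5) · (-3)^5 · 4^8 = 1287 · (-243) · 65536 = -20495794176.

-20495794176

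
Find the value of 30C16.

145422675

C(30,16) = C(30,14) by symmetry.
C(30,14) = (30·29·28·27·26·25·24·23·22·21·20·19·18·17) / 14! = 12677700308232960000 / 87178291200 = 145422675.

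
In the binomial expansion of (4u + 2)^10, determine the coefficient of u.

The general term is C(10,j)·(4u)^j·(2)^(10-j); the u^1 term has j = 1.
C(10,1) = 10.
Coefficient = C(10,1) · 4^1 · 2^9 = 10 · 4 · 512 = 20480.

20480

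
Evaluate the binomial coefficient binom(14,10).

1001

C(14,10) = C(14,4) by symmetry.
C(14,4) = (14·13·12·11) / 4! = 24024 / 24 = 1001.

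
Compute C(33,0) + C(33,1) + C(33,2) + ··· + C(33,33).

8589934592

Setting x = 1 in (1+x)^33 gives Σ C(33,j) = 2^33 = 8589934592.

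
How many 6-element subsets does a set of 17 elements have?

C(17,6) = (17·16·15·14·13·12) / 6! = 8910720 / 720 = 12376.

12376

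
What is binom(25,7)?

C(25,7) = (25·24·23·22·21·20·19) / 7! = 2422728000 / 5040 = 480700.

480700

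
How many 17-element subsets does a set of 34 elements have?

2333606220

C(34,17) = (34·33·32·31·30·29·28·27·26·25·24·23·22·21·20·19·18) / 17! = 830034394580628357120000 / 355687428096000 = 2333606220.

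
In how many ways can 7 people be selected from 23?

245157

This is C(23,7) = 245157.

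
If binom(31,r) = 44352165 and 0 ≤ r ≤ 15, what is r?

C(31,r) increases on 0 ≤ r ≤ 15. C(31,9) = 20160075 and C(31,10) = 44352165, so r = 10.

10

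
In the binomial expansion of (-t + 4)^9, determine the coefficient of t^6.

The general term is C(9,j)·(-t)^j·(4)^(9-j); the t^6 term has j = 6.
C(9,6) = 84.
Coefficient = C(9,6) · 4^3 = 84 · 64 = 5376.

5376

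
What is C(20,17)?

1140

C(20,17) = C(20,3) by symmetry.
C(20,3) = (20·19·18) / 3! = 6840 / 6 = 1140.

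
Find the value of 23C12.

1352078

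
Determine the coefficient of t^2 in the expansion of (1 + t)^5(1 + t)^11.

120

Coefficient of t^2 = Σ_{j} C(5,j)·C(11,2-j) for j from 0 to 2.
= 55 + 55 + 10 = 120.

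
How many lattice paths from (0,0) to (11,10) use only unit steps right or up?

352716

Each path is a sequence of 21 steps with 11 rights: C(21,11) = 352716.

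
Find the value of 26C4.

C(26,4) = (26·25·24·23) / 4! = 358800 / 24 = 14950.

14950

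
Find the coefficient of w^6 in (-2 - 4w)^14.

3148873728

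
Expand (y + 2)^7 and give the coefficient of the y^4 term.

280

The general term is C(7,j)·(y)^j·(2)^(7-j); the y^4 term has j = 4.
C(7,4) = 35.
Coefficient = C(7,4) · 2^3 = 35 · 8 = 280.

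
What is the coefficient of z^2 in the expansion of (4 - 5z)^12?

The general term is C(12,j)·(4)^j·(-5z)^(12-j); the z^2 term has j = 10.
C(12,10) = 66.
Coefficient = C(12,10) · 4^10 · (-5)^2 = 66 · 1048576 · 25 = 1730150400.

1730150400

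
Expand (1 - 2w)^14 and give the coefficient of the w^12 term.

The general term is C(14,j)·(1)^j·(-2w)^(14-j); the w^12 term has j = 2.
C(14,2) = 91.
Coefficient = C(14,2) · (-2)^12 = 91 · 4096 = 372736.

372736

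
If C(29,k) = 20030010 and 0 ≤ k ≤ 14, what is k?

C(29,k) increases on 0 ≤ k ≤ 14. C(29,9) = 10015005 and C(29,10) = 20030010, so k = 10.

10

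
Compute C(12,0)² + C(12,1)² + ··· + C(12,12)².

2704156

By Vandermonde's identity, Σ C(12,i)² = C(24,12) = 2704156.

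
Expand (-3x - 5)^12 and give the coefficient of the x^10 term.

The general term is C(12,j)·(-3x)^j·(-5)^(12-j); the x^10 term has j = 10.
C(12,10) = 66.
Coefficient = C(12,10) · (-3)^10 · (-5)^2 = 66 · 59049 · 25 = 97430850.

97430850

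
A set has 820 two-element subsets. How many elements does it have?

n(n−1)/2 = 820 ⇒ n(n−1) = 1640. Since 41·40 = 1640, n = 41.

41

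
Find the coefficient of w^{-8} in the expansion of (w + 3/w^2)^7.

5103

General term: C(7,j)·(w)^j·(3/w^2)^(7-j), with w-exponent 1j − 2(7−j) = 3j − 14.
Set 3j − 14 = -8: j = 2.
C(7,2) = 21; 1^2 = 1; 3^5 = 243.
Coefficient = 21 · 1 · 243 = 5103.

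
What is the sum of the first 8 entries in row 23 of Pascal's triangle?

390656

1 + 23 + 253 + 1771 + 8855 + 33649 + 100947 + 245157 = 390656.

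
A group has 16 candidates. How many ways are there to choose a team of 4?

1820

This is C(16,4) = 1820.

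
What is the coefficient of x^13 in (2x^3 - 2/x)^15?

210862080

General term: C(15,j)·(2x^3)^j·(-2/x)^(15-j), with x-exponent 3j − 1(15−j) = 4j − 15.
Set 4j − 15 = 13: j = 7.
C(15,7) = 6435; 2^7 = 128; (-2)^8 = 256.
Coefficient = 6435 · 128 · 256 = 210862080.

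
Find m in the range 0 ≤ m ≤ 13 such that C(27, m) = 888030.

7

C(27,m) increases on 0 ≤ m ≤ 13. C(27,6) = 296010 and C(27,7) = 888030, so m = 7.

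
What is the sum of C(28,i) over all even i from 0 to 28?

Even-i terms of row 28 sum to 2^27 = 134217728.

134217728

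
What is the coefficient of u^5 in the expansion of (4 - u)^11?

-1892352

The general term is C(11,j)·(4)^j·(-u)^(11-j); the u^5 term has j = 6.
C(11,6) = 462.
Coefficient = C(11,6) · 4^6 · (-1)^5 = 462 · 4096 · (-1) = -1892352.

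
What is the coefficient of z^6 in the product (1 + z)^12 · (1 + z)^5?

(1 + z)^12(1 + z)^5 = (1 + z)^17, so the coefficient of z^6 is C(17,6)·1^6 = 12376·1 = 12376.

12376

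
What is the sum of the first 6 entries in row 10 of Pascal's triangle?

638

1 + 10 + 45 + 120 + 210 + 252 = 638.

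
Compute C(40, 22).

C(40,22) = C(40,18) by symmetry.
C(40,18) = (40·39·38·37·36·35·34·33·32·31·30·29·28·27·26·25·24·23) / 18! = 725902806896876799590400000 / 6402373705728000 = 113380261800.

113380261800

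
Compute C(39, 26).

8122425444

C(39,26) = C(39,13) by symmetry.
C(39,13) = (39·38·37·36·35·34·33·32·31·30·29·28·27) / 13! = 50578512186237235200 / 6227020800 = 8122425444.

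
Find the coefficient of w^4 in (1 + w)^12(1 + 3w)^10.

89715

Coefficient of w^4 = Σ_{j} C(12,j)·1^j·C(10,4-j)·3^(4-j) for j from 0 to 4.
= 17010 + 38880 + 26730 + 6600 + 495 = 89715.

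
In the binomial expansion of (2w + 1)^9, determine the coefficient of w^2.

144

The general term is C(9,j)·(2w)^j·(1)^(9-j); the w^2 term has j = 2.
C(9,2) = 36.
Coefficient = C(9,2) · 2^2 = 36 · 4 = 144.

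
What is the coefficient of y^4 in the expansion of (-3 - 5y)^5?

-9375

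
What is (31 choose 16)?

300540195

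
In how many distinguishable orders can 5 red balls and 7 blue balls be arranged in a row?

Choose positions for the red balls: C(12,5) = 792.

792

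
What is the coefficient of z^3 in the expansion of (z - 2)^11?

The general term is C(11,j)·(z)^j·(-2)^(11-j); the z^3 term has j = 3.
C(11,3) = 165.
Coefficient = C(11,3) · (-2)^8 = 165 · 256 = 42240.

42240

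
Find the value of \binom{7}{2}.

C(7,2) = (7·6) / 2! = 42 / 2 = 21.

21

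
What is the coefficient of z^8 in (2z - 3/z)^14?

-20127744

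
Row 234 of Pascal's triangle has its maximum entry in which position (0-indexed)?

117

C(234,m) is maximized at m = 234/2 = 117.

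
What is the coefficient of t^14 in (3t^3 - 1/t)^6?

General term: C(6,j)·(3t^3)^j·(-1/t)^(6-j), with t-exponent 3j − 1(6−j) = 4j − 6.
Set 4j − 6 = 14: j = 5.
C(6,5) = 6; 3^5 = 243; (-1)^1 = -1.
Coefficient = 6 · 243 · (-1) = -1458.

-1458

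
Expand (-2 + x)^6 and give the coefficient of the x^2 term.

The general term is C(6,j)·(-2)^j·(x)^(6-j); the x^2 term has j = 4.
C(6,4) = 15.
Coefficient = C(6,4) · (-2)^4 = 15 · 16 = 240.

240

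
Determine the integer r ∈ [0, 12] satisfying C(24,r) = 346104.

C(24,r) increases on 0 ≤ r ≤ 12. C(24,6) = 134596 and C(24,7) = 346104, so r = 7.

7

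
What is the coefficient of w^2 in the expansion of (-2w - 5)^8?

The general term is C(8,j)·(-2w)^j·(-5)^(8-j); the w^2 term has j = 2.
C(8,2) = 28.
Coefficient = C(8,2) · (-2)^2 · (-5)^6 = 28 · 4 · 15625 = 1750000.

1750000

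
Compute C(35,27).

23535820

C(35,27) = C(35,8) by symmetry.
C(35,8) = (35·34·33·32·31·30·29·28) / 8! = 948964262400 / 40320 = 23535820.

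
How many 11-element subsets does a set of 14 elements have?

364

C(14,11) = C(14,3) by symmetry.
C(14,3) = (14·13·12) / 3! = 2184 / 6 = 364.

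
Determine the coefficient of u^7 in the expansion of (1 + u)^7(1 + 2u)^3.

575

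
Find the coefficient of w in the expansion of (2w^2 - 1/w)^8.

General term: C(8,j)·(2w^2)^j·(-1/w)^(8-j), with w-exponent 2j − 1(8−j) = 3j − 8.
Set 3j − 8 = 1: j = 3.
C(8,3) = 56; 2^3 = 8; (-1)^5 = -1.
Coefficient = 56 · 8 · (-1) = -448.

-448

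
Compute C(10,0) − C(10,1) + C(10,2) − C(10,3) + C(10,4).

The partial alternating sum Σ_{k=0}^{4} (−1)^k C(10,k) = (−1)^4 C(9,4) = 126.

126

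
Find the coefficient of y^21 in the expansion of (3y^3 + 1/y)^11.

General term: C(11,j)·(3y^3)^j·(1/y)^(11-j), with y-exponent 3j − 1(11−j) = 4j − 11.
Set 4j − 11 = 21: j = 8.
C(11,8) = 165; 3^8 = 6561; 1^3 = 1.
Coefficient = 165 · 6561 · 1 = 1082565.

1082565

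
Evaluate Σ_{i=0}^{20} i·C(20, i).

10485760

Differentiating (1+x)^20 and setting x=1: Σ i·C(20,i) = 20·2^19 = 10485760.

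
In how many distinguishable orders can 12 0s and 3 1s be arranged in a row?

Choose positions for the 0s: C(15,12) = 455.

455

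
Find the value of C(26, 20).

C(26,20) = C(26,6) by symmetry.
C(26,6) = (26·25·24·23·22·21) / 6! = 165765600 / 720 = 230230.

230230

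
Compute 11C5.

462

C(11,5) = (11·10·9·8·7) / 5! = 55440 / 120 = 462.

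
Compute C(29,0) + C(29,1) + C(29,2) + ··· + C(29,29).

536870912

The entries of row 29 sum to 2^29 = 536870912.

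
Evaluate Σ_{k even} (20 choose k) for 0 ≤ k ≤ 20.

524288

Even-k terms of row 20 sum to 2^19 = 524288.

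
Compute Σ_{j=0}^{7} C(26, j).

971712

1 + 26 + 325 + 2600 + 14950 + 65780 + 230230 + 657800 = 971712.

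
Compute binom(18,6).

18564

C(18,6) = (18·17·16·15·14·13) / 6! = 13366080 / 720 = 18564.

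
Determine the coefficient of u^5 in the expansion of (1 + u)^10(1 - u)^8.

Coefficient of u^5 = Σ_{j} C(10,j)·1^j·C(8,5-j)·(-1)^(5-j) for j from 0 to 5.
= (-56) + 700 + (-2520) + 3360 + (-1680) + 252 = 56.

56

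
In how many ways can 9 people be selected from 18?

48620

This is C(18,9) = 48620.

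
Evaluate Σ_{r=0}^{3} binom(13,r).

1 + 13 + 78 + 286 = 378.

378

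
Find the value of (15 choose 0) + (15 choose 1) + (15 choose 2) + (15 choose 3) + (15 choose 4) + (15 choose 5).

1 + 15 + 105 + 455 + 1365 + 3003 = 4944.

4944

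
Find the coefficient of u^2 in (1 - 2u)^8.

The general term is C(8,j)·(1)^j·(-2u)^(8-j); the u^2 term has j = 6.
C(8,6) = 28.
Coefficient = C(8,6) · (-2)^2 = 28 · 4 = 112.

112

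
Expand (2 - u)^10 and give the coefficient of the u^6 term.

3360

The general term is C(10,j)·(2)^j·(-u)^(10-j); the u^6 term has j = 4.
C(10,4) = 210.
Coefficient = C(10,4) · 2^4 = 210 · 16 = 3360.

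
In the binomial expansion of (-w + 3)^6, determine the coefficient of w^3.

-540

The general term is C(6,j)·(-w)^j·(3)^(6-j); the w^3 term has j = 3.
C(6,3) = 20.
Coefficient = C(6,3) · (-1)^3 · 3^3 = 20 · (-1) · 27 = -540.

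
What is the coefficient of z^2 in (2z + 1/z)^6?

General term: C(6,j)·(2z)^j·(1/z)^(6-j), with z-exponent 1j − 1(6−j) = 2j − 6.
Set 2j − 6 = 2: j = 4.
C(6,4) = 15; 2^4 = 16; 1^2 = 1.
Coefficient = 15 · 16 · 1 = 240.

240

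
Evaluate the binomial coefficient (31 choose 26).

169911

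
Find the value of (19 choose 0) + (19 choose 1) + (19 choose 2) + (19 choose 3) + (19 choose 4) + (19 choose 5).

16664

1 + 19 + 171 + 969 + 3876 + 11628 = 16664.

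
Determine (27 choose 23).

C(27,23) = C(27,4) by symmetry.
C(27,4) = (27·26·25·24) / 4! = 421200 / 24 = 17550.

17550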